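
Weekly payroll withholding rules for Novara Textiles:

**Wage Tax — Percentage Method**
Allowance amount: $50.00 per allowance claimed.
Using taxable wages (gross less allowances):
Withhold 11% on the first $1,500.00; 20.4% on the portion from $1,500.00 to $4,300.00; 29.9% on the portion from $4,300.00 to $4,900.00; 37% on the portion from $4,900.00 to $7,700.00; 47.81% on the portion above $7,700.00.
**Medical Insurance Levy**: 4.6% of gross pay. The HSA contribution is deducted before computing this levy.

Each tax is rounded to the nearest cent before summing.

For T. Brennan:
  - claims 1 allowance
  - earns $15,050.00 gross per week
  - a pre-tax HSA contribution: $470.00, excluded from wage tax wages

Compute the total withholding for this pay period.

$5,887.70

Wage Tax: taxable = $15,050.00 − $470.00 − 1×$50.00 = $14,530.00
  $1,951.60 + 47.81% × ($14,530.00 − $7,700.00) = $1,951.60 + 47.81% × $6,830.00 = $5,217.02
Medical Insurance Levy: 4.6% × $14,580.00 = $670.68
Total: $5,217.02 + $670.68 = $5,887.70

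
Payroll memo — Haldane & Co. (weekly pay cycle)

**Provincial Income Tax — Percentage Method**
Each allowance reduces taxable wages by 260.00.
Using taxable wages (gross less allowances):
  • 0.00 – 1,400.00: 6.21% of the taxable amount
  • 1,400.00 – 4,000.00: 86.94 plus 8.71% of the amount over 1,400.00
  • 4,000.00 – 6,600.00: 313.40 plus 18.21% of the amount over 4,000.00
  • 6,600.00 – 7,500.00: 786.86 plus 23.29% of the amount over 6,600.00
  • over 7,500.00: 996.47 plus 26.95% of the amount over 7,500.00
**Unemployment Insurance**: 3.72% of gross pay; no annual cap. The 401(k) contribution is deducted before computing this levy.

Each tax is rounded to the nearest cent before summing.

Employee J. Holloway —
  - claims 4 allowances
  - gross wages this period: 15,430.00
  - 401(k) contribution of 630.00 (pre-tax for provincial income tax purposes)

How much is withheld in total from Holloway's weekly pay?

3,234.10

Provincial Income Tax: taxable = 15,430.00 − 630.00 − 4×260.00 = 13,760.00
  996.47 + 26.95% × (13,760.00 − 7,500.00) = 996.47 + 26.95% × 6,260.00 = 2,683.54
Unemployment Insurance: 3.72% × 14,800.00 = 550.56
Total: 2,683.54 + 550.56 = 3,234.10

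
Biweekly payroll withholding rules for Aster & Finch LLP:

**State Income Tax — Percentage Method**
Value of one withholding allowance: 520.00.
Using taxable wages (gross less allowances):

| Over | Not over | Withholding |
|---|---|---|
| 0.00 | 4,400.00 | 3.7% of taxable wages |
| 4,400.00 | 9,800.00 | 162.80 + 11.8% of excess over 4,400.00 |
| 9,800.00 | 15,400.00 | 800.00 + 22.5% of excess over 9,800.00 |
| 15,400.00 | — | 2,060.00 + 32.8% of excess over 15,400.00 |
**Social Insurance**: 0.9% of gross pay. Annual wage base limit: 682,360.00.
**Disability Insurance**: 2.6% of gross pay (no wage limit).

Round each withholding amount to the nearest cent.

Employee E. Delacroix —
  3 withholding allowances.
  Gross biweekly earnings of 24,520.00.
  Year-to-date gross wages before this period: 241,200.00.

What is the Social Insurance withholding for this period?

220.68

Social Insurance: 0.9% × 24,520.00 = 220.68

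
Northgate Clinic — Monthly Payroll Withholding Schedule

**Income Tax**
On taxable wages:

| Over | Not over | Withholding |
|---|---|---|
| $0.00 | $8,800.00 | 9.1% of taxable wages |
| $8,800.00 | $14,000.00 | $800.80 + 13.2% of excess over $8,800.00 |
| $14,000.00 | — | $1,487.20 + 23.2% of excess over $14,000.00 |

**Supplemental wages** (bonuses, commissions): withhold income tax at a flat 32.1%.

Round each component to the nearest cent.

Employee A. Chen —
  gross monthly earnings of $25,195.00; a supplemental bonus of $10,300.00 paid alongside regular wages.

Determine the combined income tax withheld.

Income Tax: taxable = $25,195.00
  $1,487.20 + 23.2% × ($25,195.00 − $14,000.00) = $1,487.20 + 23.2% × $11,195.00 = $4,084.44
Supplemental (32.1% flat on bonus): 32.1% × $10,300.00 = $3,306.30
Total income tax: $4,084.44 + $3,306.30 = $7,390.74

$7,390.74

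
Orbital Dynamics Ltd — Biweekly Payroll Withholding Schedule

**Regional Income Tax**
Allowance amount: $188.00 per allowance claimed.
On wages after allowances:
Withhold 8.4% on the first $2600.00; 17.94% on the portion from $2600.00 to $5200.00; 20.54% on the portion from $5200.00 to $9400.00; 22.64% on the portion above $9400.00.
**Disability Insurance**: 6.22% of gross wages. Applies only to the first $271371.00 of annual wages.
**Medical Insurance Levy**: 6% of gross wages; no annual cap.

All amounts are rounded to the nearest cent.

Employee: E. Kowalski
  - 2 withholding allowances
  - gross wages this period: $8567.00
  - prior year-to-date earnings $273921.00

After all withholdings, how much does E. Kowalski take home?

Regional Income Tax: taxable = $8567.00 − 2×$188.00 = $8191.00
  $684.84 + 20.54% × ($8191.00 − $5200.00) = $684.84 + 20.54% × $2991.00 = $1299.19
Disability Insurance: YTD $273921.00 ≥ cap $271371.00 → $0.00
Medical Insurance Levy: 6% × $8567.00 = $514.02
Total withheld: $1299.19 + $0.00 + $514.02 = $1813.21
Net pay: $8567.00 − $1813.21 = $6753.79

$6753.79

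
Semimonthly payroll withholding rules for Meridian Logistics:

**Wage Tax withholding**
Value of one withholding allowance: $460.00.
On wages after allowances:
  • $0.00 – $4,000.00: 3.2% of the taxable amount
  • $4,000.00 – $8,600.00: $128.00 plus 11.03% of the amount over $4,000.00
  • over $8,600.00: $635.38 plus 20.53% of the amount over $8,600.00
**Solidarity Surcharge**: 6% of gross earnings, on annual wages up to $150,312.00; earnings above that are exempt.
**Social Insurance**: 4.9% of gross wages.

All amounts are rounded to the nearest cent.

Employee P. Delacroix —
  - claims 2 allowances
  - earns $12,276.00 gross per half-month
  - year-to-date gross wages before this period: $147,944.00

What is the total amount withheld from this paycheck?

$1,944.79

Wage Tax: taxable = $12,276.00 − 2×$460.00 = $11,356.00
  $635.38 + 20.53% × ($11,356.00 − $8,600.00) = $635.38 + 20.53% × $2,756.00 = $1,201.19
Solidarity Surcharge: cap $150,312.00 − YTD $147,944.00 = $2,368.00 subject; 6% × $2,368.00 = $142.08
Social Insurance: 4.9% × $12,276.00 = $601.52
Total: $1,201.19 + $142.08 + $601.52 = $1,944.79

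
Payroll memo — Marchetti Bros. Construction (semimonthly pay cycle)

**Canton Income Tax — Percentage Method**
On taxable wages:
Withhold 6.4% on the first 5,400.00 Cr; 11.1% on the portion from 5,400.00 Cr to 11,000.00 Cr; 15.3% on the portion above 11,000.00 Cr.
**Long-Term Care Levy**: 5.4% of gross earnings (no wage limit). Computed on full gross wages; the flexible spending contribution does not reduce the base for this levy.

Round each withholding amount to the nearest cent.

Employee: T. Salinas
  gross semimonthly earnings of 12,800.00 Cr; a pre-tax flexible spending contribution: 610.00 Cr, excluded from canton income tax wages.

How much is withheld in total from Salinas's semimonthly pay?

1,840.47 Cr

Canton Income Tax: taxable = 12,800.00 Cr − 610.00 Cr = 12,190.00 Cr
  967.20 Cr + 15.3% × (12,190.00 Cr − 11,000.00 Cr) = 967.20 Cr + 15.3% × 1,190.00 Cr = 1,149.27 Cr
Long-Term Care Levy: 5.4% × 12,800.00 Cr = 691.20 Cr
Total: 1,149.27 Cr + 691.20 Cr = 1,840.47 Cr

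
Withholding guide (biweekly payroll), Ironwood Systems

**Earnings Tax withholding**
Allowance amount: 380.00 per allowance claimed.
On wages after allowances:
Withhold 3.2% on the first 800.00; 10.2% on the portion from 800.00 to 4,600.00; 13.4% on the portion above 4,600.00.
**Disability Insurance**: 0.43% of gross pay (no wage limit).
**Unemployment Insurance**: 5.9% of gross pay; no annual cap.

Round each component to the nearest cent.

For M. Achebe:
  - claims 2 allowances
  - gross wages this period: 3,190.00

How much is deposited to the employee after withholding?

2,796.21

Earnings Tax: taxable = 3,190.00 − 2×380.00 = 2,430.00
  25.60 + 10.2% × (2,430.00 − 800.00) = 25.60 + 10.2% × 1,630.00 = 191.86
Disability Insurance: 0.43% × 3,190.00 = 13.72
Unemployment Insurance: 5.9% × 3,190.00 = 188.21
Total withheld: 191.86 + 13.72 + 188.21 = 393.79
Net pay: 3,190.00 − 393.79 = 2,796.21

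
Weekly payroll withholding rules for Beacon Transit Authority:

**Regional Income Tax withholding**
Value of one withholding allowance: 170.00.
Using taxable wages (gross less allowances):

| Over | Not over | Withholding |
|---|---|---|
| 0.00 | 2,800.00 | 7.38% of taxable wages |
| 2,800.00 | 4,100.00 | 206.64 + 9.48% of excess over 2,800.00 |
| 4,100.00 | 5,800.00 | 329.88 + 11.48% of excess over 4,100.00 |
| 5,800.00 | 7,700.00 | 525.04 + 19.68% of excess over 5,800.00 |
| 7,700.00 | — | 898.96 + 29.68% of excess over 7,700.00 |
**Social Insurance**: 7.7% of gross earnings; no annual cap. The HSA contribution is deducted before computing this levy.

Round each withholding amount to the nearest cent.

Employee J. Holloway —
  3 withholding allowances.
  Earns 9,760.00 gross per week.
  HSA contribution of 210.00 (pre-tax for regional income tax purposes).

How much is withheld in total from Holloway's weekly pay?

Regional Income Tax: taxable = 9,760.00 − 210.00 − 3×170.00 = 9,040.00
  898.96 + 29.68% × (9,040.00 − 7,700.00) = 898.96 + 29.68% × 1,340.00 = 1,296.67
Social Insurance: 7.7% × 9,550.00 = 735.35
Total: 1,296.67 + 735.35 = 2,032.02

2,032.02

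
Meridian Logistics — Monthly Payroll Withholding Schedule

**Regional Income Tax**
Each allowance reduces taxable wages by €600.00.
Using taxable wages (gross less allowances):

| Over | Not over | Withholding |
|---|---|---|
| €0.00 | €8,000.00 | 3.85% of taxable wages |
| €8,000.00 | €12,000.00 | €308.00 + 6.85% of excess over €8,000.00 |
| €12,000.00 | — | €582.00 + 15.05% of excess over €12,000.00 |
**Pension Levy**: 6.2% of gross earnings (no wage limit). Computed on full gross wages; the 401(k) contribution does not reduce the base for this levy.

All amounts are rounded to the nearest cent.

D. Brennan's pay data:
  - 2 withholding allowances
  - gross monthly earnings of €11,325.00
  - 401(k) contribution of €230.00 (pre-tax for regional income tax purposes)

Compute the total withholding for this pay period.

Regional Income Tax: taxable = €11,325.00 − €230.00 − 2×€600.00 = €9,895.00
  €308.00 + 6.85% × (€9,895.00 − €8,000.00) = €308.00 + 6.85% × €1,895.00 = €437.81
Pension Levy: 6.2% × €11,325.00 = €702.15
Total: €437.81 + €702.15 = €1,139.96

€1,139.96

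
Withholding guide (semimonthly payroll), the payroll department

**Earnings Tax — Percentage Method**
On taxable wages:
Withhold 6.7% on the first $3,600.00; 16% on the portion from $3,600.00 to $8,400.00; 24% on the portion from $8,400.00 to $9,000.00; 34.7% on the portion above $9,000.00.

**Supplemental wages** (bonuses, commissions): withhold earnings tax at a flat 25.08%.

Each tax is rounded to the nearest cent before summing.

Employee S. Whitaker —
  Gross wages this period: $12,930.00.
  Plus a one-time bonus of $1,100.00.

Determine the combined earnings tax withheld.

Earnings Tax: taxable = $12,930.00
  $1,153.20 + 34.7% × ($12,930.00 − $9,000.00) = $1,153.20 + 34.7% × $3,930.00 = $2,516.91
Supplemental (25.08% flat on bonus): 25.08% × $1,100.00 = $275.88
Total earnings tax: $2,516.91 + $275.88 = $2,792.79

$2,792.79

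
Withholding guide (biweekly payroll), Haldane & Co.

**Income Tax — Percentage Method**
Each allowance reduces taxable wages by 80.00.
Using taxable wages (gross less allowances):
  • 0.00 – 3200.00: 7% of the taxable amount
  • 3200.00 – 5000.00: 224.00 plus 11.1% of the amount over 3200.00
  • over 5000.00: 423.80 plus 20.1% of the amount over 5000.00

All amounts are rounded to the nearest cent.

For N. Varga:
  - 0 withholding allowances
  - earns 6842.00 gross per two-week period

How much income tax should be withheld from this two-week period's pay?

794.04

Income Tax: taxable = 6842.00
  423.80 + 20.1% × (6842.00 − 5000.00) = 423.80 + 20.1% × 1842.00 = 794.04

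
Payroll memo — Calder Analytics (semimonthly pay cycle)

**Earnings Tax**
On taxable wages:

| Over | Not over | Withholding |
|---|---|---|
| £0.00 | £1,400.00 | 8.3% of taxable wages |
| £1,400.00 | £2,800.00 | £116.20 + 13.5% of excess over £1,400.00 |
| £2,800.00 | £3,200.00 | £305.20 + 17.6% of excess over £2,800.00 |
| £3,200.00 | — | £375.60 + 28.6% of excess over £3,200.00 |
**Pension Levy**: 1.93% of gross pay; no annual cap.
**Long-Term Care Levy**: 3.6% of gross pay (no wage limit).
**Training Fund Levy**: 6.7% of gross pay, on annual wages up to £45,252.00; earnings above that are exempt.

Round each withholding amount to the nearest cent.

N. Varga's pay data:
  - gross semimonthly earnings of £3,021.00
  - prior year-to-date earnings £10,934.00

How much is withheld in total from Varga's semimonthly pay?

£713.58

Earnings Tax: taxable = £3,021.00
  £305.20 + 17.6% × (£3,021.00 − £2,800.00) = £305.20 + 17.6% × £221.00 = £344.10
Pension Levy: 1.93% × £3,021.00 = £58.31
Long-Term Care Levy: 3.6% × £3,021.00 = £108.76
Training Fund Levy: 6.7% × £3,021.00 = £202.41
Total: £344.10 + £58.31 + £108.76 + £202.41 = £713.58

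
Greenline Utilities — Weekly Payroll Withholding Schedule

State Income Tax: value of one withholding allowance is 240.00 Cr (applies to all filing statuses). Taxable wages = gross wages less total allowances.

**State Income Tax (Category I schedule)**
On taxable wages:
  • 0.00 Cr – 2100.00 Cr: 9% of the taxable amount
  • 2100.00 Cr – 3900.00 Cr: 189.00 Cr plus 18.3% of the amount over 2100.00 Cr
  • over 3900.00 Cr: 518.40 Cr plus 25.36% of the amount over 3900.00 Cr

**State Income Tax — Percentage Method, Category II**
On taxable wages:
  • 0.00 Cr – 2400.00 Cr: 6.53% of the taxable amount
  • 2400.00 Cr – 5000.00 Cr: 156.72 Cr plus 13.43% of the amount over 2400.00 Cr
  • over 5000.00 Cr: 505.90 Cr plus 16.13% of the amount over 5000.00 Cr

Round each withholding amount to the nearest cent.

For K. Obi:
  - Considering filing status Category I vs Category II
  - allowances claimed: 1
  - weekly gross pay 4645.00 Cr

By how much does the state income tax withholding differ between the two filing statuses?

State Income Tax (Category I): taxable = 4645.00 Cr − 1×240.00 Cr = 4405.00 Cr
  518.40 Cr + 25.36% × (4405.00 Cr − 3900.00 Cr) = 518.40 Cr + 25.36% × 505.00 Cr = 646.47 Cr
State Income Tax (Category II): taxable = 4645.00 Cr − 1×240.00 Cr = 4405.00 Cr
  156.72 Cr + 13.43% × (4405.00 Cr − 2400.00 Cr) = 156.72 Cr + 13.43% × 2005.00 Cr = 425.99 Cr
Difference: |646.47 Cr − 425.99 Cr| = 220.48 Cr (higher under Category I)

220.48 Cr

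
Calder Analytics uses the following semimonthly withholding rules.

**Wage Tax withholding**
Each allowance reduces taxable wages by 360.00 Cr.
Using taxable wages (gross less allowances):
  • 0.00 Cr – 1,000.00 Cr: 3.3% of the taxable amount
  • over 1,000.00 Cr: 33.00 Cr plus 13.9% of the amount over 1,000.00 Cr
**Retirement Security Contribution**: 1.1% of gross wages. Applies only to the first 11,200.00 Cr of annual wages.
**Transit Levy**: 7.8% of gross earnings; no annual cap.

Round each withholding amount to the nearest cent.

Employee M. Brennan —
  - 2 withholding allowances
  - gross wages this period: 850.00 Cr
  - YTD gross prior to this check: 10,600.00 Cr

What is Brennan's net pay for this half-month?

Wage Tax: taxable = 850.00 Cr − 2×360.00 Cr = 130.00 Cr
  3.3% × 130.00 Cr = 4.29 Cr
Retirement Security Contribution: cap 11,200.00 Cr − YTD 10,600.00 Cr = 600.00 Cr subject; 1.1% × 600.00 Cr = 6.60 Cr
Transit Levy: 7.8% × 850.00 Cr = 66.30 Cr
Total withheld: 4.29 Cr + 6.60 Cr + 66.30 Cr = 77.19 Cr
Net pay: 850.00 Cr − 77.19 Cr = 772.81 Cr

772.81 Cr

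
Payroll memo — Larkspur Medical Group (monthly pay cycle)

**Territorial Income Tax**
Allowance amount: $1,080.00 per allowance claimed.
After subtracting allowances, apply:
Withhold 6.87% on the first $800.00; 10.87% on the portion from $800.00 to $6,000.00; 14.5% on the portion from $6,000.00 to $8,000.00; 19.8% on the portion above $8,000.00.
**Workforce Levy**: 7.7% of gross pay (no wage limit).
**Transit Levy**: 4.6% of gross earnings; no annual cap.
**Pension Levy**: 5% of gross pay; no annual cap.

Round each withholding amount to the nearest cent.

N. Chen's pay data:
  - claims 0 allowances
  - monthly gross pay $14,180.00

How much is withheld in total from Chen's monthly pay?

Territorial Income Tax: taxable = $14,180.00
  $910.20 + 19.8% × ($14,180.00 − $8,000.00) = $910.20 + 19.8% × $6,180.00 = $2,133.84
Workforce Levy: 7.7% × $14,180.00 = $1,091.86
Transit Levy: 4.6% × $14,180.00 = $652.28
Pension Levy: 5% × $14,180.00 = $709.00
Total: $2,133.84 + $1,091.86 + $652.28 + $709.00 = $4,586.98

$4,586.98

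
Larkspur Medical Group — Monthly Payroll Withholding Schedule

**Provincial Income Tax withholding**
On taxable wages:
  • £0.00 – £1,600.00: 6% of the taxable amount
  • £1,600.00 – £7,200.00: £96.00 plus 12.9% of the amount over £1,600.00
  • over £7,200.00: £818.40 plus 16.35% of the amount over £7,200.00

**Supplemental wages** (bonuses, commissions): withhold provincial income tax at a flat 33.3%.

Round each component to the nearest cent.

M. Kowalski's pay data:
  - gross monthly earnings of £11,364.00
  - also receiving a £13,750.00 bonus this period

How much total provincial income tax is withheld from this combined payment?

£6,077.96

Provincial Income Tax: taxable = £11,364.00
  £818.40 + 16.35% × (£11,364.00 − £7,200.00) = £818.40 + 16.35% × £4,164.00 = £1,499.21
Supplemental (33.3% flat on bonus): 33.3% × £13,750.00 = £4,578.75
Total provincial income tax: £1,499.21 + £4,578.75 = £6,077.96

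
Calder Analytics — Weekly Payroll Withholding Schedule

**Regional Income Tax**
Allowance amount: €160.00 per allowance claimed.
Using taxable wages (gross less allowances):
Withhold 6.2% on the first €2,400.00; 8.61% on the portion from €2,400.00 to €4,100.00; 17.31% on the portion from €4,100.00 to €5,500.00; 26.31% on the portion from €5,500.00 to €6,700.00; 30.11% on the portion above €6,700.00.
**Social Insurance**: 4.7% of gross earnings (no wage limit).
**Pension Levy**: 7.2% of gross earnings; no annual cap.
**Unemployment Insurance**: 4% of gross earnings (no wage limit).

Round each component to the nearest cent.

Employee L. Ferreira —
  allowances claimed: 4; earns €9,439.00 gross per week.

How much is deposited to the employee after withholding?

Regional Income Tax: taxable = €9,439.00 − 4×€160.00 = €8,799.00
  €853.23 + 30.11% × (€8,799.00 − €6,700.00) = €853.23 + 30.11% × €2,099.00 = €1,485.24
Social Insurance: 4.7% × €9,439.00 = €443.63
Pension Levy: 7.2% × €9,439.00 = €679.61
Unemployment Insurance: 4% × €9,439.00 = €377.56
Total withheld: €1,485.24 + €443.63 + €679.61 + €377.56 = €2,986.04
Net pay: €9,439.00 − €2,986.04 = €6,452.96

€6,452.96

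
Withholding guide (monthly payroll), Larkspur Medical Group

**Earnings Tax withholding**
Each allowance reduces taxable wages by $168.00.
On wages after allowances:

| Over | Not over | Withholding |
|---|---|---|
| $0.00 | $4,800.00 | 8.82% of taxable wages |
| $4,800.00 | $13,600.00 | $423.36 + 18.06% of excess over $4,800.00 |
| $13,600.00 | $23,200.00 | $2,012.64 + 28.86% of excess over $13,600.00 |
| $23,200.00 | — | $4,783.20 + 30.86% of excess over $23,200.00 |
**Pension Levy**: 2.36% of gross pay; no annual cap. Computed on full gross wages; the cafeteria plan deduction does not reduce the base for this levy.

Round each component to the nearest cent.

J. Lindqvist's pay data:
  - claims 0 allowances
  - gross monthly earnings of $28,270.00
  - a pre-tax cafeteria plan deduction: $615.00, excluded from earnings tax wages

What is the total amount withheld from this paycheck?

Earnings Tax: taxable = $28,270.00 − $615.00 = $27,655.00
  $4,783.20 + 30.86% × ($27,655.00 − $23,200.00) = $4,783.20 + 30.86% × $4,455.00 = $6,158.01
Pension Levy: 2.36% × $28,270.00 = $667.17
Total: $6,158.01 + $667.17 = $6,825.18

$6,825.18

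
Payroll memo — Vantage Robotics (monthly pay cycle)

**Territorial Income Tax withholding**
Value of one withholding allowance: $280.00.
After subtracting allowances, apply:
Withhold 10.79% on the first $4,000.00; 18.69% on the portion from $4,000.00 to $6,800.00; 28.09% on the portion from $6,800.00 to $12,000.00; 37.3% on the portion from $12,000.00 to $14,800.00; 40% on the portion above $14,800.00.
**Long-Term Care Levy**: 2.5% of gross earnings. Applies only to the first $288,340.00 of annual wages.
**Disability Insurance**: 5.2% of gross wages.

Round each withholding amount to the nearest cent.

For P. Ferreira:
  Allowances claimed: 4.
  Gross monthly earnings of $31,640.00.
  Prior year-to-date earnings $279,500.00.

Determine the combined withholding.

Territorial Income Tax: taxable = $31,640.00 − 4×$280.00 = $30,520.00
  $3,460.00 + 40% × ($30,520.00 − $14,800.00) = $3,460.00 + 40% × $15,720.00 = $9,748.00
Long-Term Care Levy: cap $288,340.00 − YTD $279,500.00 = $8,840.00 subject; 2.5% × $8,840.00 = $221.00
Disability Insurance: 5.2% × $31,640.00 = $1,645.28
Total: $9,748.00 + $221.00 + $1,645.28 = $11,614.28

$11,614.28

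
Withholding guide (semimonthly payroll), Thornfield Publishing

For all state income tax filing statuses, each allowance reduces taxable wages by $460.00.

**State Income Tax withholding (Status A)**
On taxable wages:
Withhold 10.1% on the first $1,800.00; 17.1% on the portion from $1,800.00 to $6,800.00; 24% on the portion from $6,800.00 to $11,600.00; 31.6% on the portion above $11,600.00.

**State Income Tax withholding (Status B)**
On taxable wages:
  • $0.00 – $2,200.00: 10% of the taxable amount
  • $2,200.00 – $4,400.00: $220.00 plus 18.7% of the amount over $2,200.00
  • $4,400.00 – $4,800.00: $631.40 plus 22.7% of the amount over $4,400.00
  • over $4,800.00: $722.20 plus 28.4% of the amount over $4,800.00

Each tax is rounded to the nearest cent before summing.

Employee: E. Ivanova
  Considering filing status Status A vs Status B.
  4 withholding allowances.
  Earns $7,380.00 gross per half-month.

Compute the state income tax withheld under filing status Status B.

State Income Tax (Status B): taxable = $7,380.00 − 4×$460.00 = $5,540.00
  $722.20 + 28.4% × ($5,540.00 − $4,800.00) = $722.20 + 28.4% × $740.00 = $932.36

$932.36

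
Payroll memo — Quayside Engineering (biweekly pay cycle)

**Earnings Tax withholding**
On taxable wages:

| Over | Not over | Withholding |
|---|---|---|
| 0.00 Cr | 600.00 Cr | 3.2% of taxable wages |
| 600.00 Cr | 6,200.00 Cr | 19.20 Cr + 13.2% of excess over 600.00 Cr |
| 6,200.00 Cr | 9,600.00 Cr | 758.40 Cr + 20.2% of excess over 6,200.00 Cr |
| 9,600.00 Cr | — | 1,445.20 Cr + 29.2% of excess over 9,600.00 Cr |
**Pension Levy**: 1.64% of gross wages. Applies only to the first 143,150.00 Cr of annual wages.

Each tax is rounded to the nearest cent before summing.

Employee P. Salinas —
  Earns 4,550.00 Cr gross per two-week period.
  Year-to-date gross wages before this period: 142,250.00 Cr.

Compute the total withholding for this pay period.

555.36 Cr

Earnings Tax: taxable = 4,550.00 Cr
  19.20 Cr + 13.2% × (4,550.00 Cr − 600.00 Cr) = 19.20 Cr + 13.2% × 3,950.00 Cr = 540.60 Cr
Pension Levy: cap 143,150.00 Cr − YTD 142,250.00 Cr = 900.00 Cr subject; 1.64% × 900.00 Cr = 14.76 Cr
Total: 540.60 Cr + 14.76 Cr = 555.36 Cr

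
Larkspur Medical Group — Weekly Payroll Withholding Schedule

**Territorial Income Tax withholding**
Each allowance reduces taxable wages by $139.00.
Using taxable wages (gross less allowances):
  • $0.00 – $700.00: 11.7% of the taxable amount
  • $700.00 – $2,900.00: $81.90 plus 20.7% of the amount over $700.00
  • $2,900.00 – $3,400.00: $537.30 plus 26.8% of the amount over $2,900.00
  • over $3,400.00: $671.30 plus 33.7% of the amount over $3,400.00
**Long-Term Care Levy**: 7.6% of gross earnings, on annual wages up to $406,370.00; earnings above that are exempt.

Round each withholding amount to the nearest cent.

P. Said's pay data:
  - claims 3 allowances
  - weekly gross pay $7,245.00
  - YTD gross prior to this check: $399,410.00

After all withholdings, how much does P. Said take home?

Territorial Income Tax: taxable = $7,245.00 − 3×$139.00 = $6,828.00
  $671.30 + 33.7% × ($6,828.00 − $3,400.00) = $671.30 + 33.7% × $3,428.00 = $1,826.54
Long-Term Care Levy: cap $406,370.00 − YTD $399,410.00 = $6,960.00 subject; 7.6% × $6,960.00 = $528.96
Total withheld: $1,826.54 + $528.96 = $2,355.50
Net pay: $7,245.00 − $2,355.50 = $4,889.50

$4,889.50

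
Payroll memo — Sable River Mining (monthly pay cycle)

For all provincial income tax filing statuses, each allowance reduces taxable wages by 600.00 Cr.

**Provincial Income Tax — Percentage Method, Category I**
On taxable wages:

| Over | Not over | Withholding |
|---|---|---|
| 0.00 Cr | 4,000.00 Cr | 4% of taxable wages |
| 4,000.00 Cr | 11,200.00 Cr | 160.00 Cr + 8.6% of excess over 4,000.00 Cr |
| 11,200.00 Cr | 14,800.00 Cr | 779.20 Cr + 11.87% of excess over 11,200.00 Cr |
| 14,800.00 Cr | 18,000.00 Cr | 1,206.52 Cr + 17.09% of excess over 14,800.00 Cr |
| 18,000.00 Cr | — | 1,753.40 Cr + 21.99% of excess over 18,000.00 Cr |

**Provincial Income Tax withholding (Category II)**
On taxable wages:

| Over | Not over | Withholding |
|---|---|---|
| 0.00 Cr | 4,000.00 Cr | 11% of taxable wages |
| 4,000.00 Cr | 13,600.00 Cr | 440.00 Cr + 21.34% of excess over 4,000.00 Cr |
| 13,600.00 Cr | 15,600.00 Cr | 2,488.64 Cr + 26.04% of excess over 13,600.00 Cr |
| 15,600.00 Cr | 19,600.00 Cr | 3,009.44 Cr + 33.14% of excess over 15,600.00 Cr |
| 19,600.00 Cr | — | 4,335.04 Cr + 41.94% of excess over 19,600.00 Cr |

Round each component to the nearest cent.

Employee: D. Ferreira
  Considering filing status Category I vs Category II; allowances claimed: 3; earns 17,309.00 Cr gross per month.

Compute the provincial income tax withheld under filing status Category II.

Provincial Income Tax (Category II): taxable = 17,309.00 Cr − 3×600.00 Cr = 15,509.00 Cr
  2,488.64 Cr + 26.04% × (15,509.00 Cr − 13,600.00 Cr) = 2,488.64 Cr + 26.04% × 1,909.00 Cr = 2,985.74 Cr

2,985.74 Cr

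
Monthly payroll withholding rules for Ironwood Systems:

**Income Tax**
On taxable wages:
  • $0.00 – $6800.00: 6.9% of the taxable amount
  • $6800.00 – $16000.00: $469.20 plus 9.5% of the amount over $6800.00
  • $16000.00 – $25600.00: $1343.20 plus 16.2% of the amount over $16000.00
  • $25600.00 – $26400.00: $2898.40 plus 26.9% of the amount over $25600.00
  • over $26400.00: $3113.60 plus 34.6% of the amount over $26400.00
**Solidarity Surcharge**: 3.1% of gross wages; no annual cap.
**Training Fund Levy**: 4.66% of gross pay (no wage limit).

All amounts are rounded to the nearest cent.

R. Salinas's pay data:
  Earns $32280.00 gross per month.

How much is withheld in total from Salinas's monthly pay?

$7653.01

Income Tax: taxable = $32280.00
  $3113.60 + 34.6% × ($32280.00 − $26400.00) = $3113.60 + 34.6% × $5880.00 = $5148.08
Solidarity Surcharge: 3.1% × $32280.00 = $1000.68
Training Fund Levy: 4.66% × $32280.00 = $1504.25
Total: $5148.08 + $1000.68 + $1504.25 = $7653.01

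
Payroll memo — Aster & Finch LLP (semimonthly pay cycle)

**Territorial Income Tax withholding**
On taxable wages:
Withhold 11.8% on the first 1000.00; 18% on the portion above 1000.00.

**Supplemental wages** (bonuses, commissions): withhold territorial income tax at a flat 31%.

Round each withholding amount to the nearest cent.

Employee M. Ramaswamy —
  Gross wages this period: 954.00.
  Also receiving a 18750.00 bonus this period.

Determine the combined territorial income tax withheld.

5925.07

Territorial Income Tax: taxable = 954.00
  11.8% × 954.00 = 112.57
Supplemental (31% flat on bonus): 31% × 18750.00 = 5812.50
Total territorial income tax: 112.57 + 5812.50 = 5925.07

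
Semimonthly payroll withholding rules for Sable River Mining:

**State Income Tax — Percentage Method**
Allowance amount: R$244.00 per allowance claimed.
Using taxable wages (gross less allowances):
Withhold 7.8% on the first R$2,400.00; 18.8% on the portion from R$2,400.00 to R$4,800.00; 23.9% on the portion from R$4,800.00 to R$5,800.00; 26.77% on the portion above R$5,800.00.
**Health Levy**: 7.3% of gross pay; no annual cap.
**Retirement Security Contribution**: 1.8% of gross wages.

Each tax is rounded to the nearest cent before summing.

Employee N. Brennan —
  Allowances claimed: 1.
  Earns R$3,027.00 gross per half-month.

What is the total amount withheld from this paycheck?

State Income Tax: taxable = R$3,027.00 − 1×R$244.00 = R$2,783.00
  R$187.20 + 18.8% × (R$2,783.00 − R$2,400.00) = R$187.20 + 18.8% × R$383.00 = R$259.20
Health Levy: 7.3% × R$3,027.00 = R$220.97
Retirement Security Contribution: 1.8% × R$3,027.00 = R$54.49
Total: R$259.20 + R$220.97 + R$54.49 = R$534.66

R$534.66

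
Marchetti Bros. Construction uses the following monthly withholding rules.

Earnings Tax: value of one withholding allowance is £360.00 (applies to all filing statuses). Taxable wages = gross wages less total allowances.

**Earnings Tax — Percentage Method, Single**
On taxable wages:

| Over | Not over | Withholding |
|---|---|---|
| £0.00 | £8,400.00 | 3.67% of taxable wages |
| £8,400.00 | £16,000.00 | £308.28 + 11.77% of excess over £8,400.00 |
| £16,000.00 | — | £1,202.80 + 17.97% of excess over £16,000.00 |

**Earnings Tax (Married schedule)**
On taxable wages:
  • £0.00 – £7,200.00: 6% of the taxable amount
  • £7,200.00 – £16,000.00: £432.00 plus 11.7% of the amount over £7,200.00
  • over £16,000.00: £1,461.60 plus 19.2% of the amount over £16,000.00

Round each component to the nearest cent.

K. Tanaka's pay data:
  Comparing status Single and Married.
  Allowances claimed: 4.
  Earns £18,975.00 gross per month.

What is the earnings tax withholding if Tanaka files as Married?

£1,756.32

Earnings Tax (Married): taxable = £18,975.00 − 4×£360.00 = £17,535.00
  £1,461.60 + 19.2% × (£17,535.00 − £16,000.00) = £1,461.60 + 19.2% × £1,535.00 = £1,756.32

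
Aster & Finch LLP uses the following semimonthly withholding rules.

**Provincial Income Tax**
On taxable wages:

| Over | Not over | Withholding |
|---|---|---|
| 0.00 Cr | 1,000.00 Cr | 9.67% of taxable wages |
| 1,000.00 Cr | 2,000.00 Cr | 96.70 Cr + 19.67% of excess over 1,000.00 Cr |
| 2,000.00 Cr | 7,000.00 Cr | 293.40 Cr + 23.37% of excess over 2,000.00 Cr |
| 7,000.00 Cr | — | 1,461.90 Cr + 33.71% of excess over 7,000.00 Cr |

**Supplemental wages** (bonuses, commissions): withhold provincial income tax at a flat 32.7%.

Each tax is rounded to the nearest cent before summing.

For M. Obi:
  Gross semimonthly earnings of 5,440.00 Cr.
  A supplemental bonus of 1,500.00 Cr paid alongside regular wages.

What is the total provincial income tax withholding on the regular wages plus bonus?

1,587.83 Cr

Provincial Income Tax: taxable = 5,440.00 Cr
  293.40 Cr + 23.37% × (5,440.00 Cr − 2,000.00 Cr) = 293.40 Cr + 23.37% × 3,440.00 Cr = 1,097.33 Cr
Supplemental (32.7% flat on bonus): 32.7% × 1,500.00 Cr = 490.50 Cr
Total provincial income tax: 1,097.33 Cr + 490.50 Cr = 1,587.83 Cr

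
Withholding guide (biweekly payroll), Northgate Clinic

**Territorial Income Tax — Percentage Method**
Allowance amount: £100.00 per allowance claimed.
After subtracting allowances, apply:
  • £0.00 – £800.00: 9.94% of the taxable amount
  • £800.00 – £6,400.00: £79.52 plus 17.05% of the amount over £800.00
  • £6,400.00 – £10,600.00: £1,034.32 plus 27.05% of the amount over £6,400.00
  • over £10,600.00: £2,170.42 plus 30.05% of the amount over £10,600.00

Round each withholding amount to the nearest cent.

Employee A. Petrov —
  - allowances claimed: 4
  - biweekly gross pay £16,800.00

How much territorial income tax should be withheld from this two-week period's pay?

£3,913.32

Territorial Income Tax: taxable = £16,800.00 − 4×£100.00 = £16,400.00
  £2,170.42 + 30.05% × (£16,400.00 − £10,600.00) = £2,170.42 + 30.05% × £5,800.00 = £3,913.32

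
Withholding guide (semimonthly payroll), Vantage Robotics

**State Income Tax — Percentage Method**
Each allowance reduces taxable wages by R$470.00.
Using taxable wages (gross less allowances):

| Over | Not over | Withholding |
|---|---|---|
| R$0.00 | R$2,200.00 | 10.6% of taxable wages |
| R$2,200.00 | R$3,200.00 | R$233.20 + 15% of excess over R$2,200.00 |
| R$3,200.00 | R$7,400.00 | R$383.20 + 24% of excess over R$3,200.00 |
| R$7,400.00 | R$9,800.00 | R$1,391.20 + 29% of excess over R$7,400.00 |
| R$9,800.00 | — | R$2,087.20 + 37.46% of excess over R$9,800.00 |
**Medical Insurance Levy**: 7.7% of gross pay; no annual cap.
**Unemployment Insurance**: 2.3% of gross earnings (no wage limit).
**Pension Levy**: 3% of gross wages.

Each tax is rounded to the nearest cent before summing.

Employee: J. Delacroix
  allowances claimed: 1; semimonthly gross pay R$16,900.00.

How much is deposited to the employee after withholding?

State Income Tax: taxable = R$16,900.00 − 1×R$470.00 = R$16,430.00
  R$2,087.20 + 37.46% × (R$16,430.00 − R$9,800.00) = R$2,087.20 + 37.46% × R$6,630.00 = R$4,570.80
Medical Insurance Levy: 7.7% × R$16,900.00 = R$1,301.30
Unemployment Insurance: 2.3% × R$16,900.00 = R$388.70
Pension Levy: 3% × R$16,900.00 = R$507.00
Total withheld: R$4,570.80 + R$1,301.30 + R$388.70 + R$507.00 = R$6,767.80
Net pay: R$16,900.00 − R$6,767.80 = R$10,132.20

R$10,132.20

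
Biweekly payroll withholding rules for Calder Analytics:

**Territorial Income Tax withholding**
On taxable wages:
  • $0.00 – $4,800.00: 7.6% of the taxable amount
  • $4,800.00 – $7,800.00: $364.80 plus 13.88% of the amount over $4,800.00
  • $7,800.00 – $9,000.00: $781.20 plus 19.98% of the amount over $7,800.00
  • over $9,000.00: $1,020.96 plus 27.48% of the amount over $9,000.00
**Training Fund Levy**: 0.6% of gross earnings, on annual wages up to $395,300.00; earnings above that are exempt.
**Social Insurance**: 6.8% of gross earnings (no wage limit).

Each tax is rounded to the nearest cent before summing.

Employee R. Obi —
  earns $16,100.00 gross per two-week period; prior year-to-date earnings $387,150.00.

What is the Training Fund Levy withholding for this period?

$48.90

Training Fund Levy: cap $395,300.00 − YTD $387,150.00 = $8,150.00 subject; 0.6% × $8,150.00 = $48.90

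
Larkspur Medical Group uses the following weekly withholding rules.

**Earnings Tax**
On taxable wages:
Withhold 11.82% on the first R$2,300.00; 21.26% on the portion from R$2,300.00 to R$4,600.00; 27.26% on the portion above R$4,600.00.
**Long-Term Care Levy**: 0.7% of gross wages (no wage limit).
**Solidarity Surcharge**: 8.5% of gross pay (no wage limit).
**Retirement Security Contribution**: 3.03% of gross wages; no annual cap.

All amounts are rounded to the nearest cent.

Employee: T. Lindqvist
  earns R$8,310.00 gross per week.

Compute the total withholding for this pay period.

R$2,788.50

Earnings Tax: taxable = R$8,310.00
  R$760.84 + 27.26% × (R$8,310.00 − R$4,600.00) = R$760.84 + 27.26% × R$3,710.00 = R$1,772.19
Long-Term Care Levy: 0.7% × R$8,310.00 = R$58.17
Solidarity Surcharge: 8.5% × R$8,310.00 = R$706.35
Retirement Security Contribution: 3.03% × R$8,310.00 = R$251.79
Total: R$1,772.19 + R$58.17 + R$706.35 + R$251.79 = R$2,788.50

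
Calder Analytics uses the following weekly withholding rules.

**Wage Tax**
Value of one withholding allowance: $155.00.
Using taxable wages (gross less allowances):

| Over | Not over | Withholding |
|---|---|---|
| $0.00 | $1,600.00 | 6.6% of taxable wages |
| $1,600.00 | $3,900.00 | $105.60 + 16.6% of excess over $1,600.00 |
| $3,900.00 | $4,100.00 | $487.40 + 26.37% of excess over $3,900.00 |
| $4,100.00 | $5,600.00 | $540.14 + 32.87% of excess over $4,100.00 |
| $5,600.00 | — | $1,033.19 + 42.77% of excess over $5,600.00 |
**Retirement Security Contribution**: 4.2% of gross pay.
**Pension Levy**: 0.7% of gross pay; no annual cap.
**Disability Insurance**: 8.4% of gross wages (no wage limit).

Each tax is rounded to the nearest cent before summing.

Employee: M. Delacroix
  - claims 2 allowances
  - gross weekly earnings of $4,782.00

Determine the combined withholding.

Wage Tax: taxable = $4,782.00 − 2×$155.00 = $4,472.00
  $540.14 + 32.87% × ($4,472.00 − $4,100.00) = $540.14 + 32.87% × $372.00 = $662.42
Retirement Security Contribution: 4.2% × $4,782.00 = $200.84
Pension Levy: 0.7% × $4,782.00 = $33.47
Disability Insurance: 8.4% × $4,782.00 = $401.69
Total: $662.42 + $200.84 + $33.47 + $401.69 = $1,298.42

$1,298.42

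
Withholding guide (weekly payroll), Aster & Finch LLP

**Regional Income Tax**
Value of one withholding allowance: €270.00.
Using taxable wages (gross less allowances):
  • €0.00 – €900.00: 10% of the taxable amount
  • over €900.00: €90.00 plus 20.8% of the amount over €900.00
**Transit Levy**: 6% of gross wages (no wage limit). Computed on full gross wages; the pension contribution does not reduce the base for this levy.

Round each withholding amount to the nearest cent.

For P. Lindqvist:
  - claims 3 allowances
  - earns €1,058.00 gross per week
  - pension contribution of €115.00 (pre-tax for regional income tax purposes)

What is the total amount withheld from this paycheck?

Regional Income Tax: taxable = €1,058.00 − €115.00 − 3×€270.00 = €133.00
  10% × €133.00 = €13.30
Transit Levy: 6% × €1,058.00 = €63.48
Total: €13.30 + €63.48 = €76.78

€76.78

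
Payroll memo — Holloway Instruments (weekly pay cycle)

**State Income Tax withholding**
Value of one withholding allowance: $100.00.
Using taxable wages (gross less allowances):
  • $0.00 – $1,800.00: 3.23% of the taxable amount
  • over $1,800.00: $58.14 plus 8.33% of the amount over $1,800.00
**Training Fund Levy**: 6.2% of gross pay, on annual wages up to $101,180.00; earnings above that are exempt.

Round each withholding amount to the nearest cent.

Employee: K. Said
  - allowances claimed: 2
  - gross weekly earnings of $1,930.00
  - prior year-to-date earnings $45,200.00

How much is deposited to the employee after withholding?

State Income Tax: taxable = $1,930.00 − 2×$100.00 = $1,730.00
  3.23% × $1,730.00 = $55.88
Training Fund Levy: 6.2% × $1,930.00 = $119.66
Total withheld: $55.88 + $119.66 = $175.54
Net pay: $1,930.00 − $175.54 = $1,754.46

$1,754.46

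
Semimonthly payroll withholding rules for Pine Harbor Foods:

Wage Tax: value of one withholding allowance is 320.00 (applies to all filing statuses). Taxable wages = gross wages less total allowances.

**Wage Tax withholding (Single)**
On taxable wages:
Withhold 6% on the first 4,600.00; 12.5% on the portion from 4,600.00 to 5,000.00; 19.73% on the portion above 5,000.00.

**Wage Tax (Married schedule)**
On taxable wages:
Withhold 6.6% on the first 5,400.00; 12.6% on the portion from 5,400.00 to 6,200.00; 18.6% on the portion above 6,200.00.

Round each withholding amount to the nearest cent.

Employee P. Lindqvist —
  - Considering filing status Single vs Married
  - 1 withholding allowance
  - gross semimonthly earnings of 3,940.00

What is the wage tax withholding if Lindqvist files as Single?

Wage Tax (Single): taxable = 3,940.00 − 1×320.00 = 3,620.00
  6% × 3,620.00 = 217.20

217.20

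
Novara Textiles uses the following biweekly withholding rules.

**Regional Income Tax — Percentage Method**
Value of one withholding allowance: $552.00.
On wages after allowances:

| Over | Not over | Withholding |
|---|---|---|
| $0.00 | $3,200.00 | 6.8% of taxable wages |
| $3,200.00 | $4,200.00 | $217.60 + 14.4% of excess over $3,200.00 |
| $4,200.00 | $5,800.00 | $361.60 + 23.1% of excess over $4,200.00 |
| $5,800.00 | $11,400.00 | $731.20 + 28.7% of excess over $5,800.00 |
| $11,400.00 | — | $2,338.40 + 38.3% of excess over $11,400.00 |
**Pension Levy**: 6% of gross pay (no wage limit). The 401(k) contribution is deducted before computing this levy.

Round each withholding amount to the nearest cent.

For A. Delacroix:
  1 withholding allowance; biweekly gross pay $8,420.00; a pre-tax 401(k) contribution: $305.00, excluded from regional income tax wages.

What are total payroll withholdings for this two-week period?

$1,724.08

Regional Income Tax: taxable = $8,420.00 − $305.00 − 1×$552.00 = $7,563.00
  $731.20 + 28.7% × ($7,563.00 − $5,800.00) = $731.20 + 28.7% × $1,763.00 = $1,237.18
Pension Levy: 6% × $8,115.00 = $486.90
Total: $1,237.18 + $486.90 = $1,724.08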